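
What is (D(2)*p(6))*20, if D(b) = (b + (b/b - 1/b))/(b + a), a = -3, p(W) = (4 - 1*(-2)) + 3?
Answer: -450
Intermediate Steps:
p(W) = 9 (p(W) = (4 + 2) + 3 = 6 + 3 = 9)
D(b) = (1 + b - 1/b)/(-3 + b) (D(b) = (b + (b/b - 1/b))/(b - 3) = (b + (1 - 1/b))/(-3 + b) = (1 + b - 1/b)/(-3 + b))
(D(2)*p(6))*20 = (((-1 + 2 + 2**2)/(2*(-3 + 2)))*9)*20 = (((1/2)*(-1 + 2 + 4)/(-1))*9)*20 = (((1/2)*(-1)*5)*9)*20 = -5/2*9*20 = -45/2*20 = -450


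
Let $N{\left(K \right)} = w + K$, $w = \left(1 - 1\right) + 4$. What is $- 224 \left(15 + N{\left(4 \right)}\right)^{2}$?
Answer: $-118496$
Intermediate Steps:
$w = 4$ ($w = \left(1 - 1\right) + 4 = 0 + 4 = 4$)
$N{\left(K \right)} = 4 + K$
$- 224 \left(15 + N{\left(4 \right)}\right)^{2} = - 224 \left(15 + \left(4 + 4\right)\right)^{2} = - 224 \left(15 + 8\right)^{2} = - 224 \cdot 23^{2} = \left(-224\right) 529 = -118496$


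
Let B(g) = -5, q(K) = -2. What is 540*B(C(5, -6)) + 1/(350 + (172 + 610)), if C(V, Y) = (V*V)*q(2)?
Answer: -3056399/1132 ≈ -2700.0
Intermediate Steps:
C(V, Y) = -2*V**2 (C(V, Y) = (V*V)*(-2) = V**2*(-2) = -2*V**2)
540*B(C(5, -6)) + 1/(350 + (172 + 610)) = 540*(-5) + 1/(350 + (172 + 610)) = -2700 + 1/(350 + 782) = -2700 + 1/1132 = -3056399/1132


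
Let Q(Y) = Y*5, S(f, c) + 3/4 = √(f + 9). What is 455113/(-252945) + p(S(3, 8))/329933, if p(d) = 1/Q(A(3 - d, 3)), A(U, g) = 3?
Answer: -150156780566/83454902685 ≈ -1.7993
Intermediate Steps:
S(f, c) = -¾ + √(9 + f) (S(f, c) = -¾ + √(f + 9) = -¾ + √(9 + f))
Q(Y) = 5*Y
p(d) = 1/15 (p(d) = 1/(5*3) = 1/15)
455113/(-252945) + p(S(3, 8))/329933 = 455113/(-252945) + (1/15)/329933 = 455113*(-1/252945) + (1/15)*(1/329933) = -455113/252945 + 1/4948995 = -150156780566/83454902685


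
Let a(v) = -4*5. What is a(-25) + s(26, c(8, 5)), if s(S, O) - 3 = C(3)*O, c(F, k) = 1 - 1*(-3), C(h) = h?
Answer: -5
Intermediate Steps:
c(F, k) = 4 (c(F, k) = 1 + 3 = 4)
s(S, O) = 3 + 3*O
a(v) = -20
a(-25) + s(26, c(8, 5)) = -20 + (3 + 3*4) = -20 + (3 + 12) = -20 + 15 = -5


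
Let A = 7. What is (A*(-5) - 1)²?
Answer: 1296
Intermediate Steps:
(A*(-5) - 1)² = (7*(-5) - 1)² = (-35 - 1)² = (-36)² = 1296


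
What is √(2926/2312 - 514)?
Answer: I*√592721/34 ≈ 22.644*I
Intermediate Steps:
√(2926/2312 - 514) = √(2926*(1/2312) - 514) = √(1463/1156 - 514) = √(-592721/1156) = I*√592721/34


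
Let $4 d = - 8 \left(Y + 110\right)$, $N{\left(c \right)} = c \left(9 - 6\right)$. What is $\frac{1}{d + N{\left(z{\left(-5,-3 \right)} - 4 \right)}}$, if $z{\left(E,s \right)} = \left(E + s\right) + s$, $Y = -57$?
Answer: $- \frac{1}{151} \approx -0.0066225$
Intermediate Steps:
$z{\left(E,s \right)} = E + 2 s$
$N{\left(c \right)} = 3 c$ ($N{\left(c \right)} = c 3 = 3 c$)
$d = -106$ ($d = \frac{\left(-8\right) \left(-57 + 110\right)}{4} = \frac{\left(-8\right) 53}{4} = \frac{1}{4} \left(-424\right) = -106$)
$\frac{1}{d + N{\left(z{\left(-5,-3 \right)} - 4 \right)}} = \frac{1}{-106 + 3 \left(\left(-5 + 2 \left(-3\right)\right) - 4\right)} = \frac{1}{-106 + 3 \left(\left(-5 - 6\right) - 4\right)} = \frac{1}{-106 + 3 \left(-11 - 4\right)} = \frac{1}{-106 + 3 \left(-15\right)} = \frac{1}{-106 - 45} = \frac{1}{-151} = - \frac{1}{151}$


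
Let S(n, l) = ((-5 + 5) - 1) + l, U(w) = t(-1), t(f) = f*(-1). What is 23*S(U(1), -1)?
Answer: -46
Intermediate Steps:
t(f) = -f
U(w) = 1 (U(w) = -1*(-1) = 1)
S(n, l) = -1 + l (S(n, l) = (0 - 1) + l = -1 + l)
23*S(U(1), -1) = 23*(-1 - 1) = 23*(-2) = -46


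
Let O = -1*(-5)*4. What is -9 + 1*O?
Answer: 11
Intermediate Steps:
O = 20 (O = 5*4 = 20)
-9 + 1*O = -9 + 1*20 = -9 + 20 = 11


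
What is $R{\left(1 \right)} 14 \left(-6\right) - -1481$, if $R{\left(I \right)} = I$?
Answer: $1397$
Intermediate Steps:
$R{\left(1 \right)} 14 \left(-6\right) - -1481 = 1 \cdot 14 \left(-6\right) - -1481 = 14 \left(-6\right) + 1481 = -84 + 1481 = 1397$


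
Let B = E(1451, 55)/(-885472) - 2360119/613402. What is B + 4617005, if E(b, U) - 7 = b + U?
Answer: 1253862770227079163/271575147872 ≈ 4.6170e+6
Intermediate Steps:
E(b, U) = 7 + U + b (E(b, U) = 7 + (b + U) = 7 + (U + b) = 7 + U + b)
B = -1045373684197/271575147872 (B = (7 + 55 + 1451)/(-885472) - 2360119/613402 = 1513*(-1/885472) - 2360119*1/613402 = -1513/885472 - 2360119/613402 = -1045373684197/271575147872 ≈ -3.8493)
B + 4617005 = -1045373684197/271575147872 + 4617005 = 1253862770227079163/271575147872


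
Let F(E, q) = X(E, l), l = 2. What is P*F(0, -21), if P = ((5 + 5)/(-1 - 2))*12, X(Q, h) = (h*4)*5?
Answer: -1600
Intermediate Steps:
X(Q, h) = 20*h (X(Q, h) = (4*h)*5 = 20*h)
F(E, q) = 40 (F(E, q) = 20*2 = 40)
P = -40 (P = (10/(-3))*12 = (10*(-1/3))*12 = -10/3*12 = -40)
P*F(0, -21) = -40*40 = -1600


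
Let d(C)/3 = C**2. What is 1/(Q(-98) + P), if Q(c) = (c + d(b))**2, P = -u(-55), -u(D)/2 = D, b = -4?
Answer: 1/2390 ≈ 0.00041841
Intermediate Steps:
u(D) = -2*D
P = -110 (P = -(-2)*(-55) = -1*110 = -110)
d(C) = 3*C**2
Q(c) = (48 + c)**2 (Q(c) = (c + 3*(-4)**2)**2 = (c + 3*16)**2 = (c + 48)**2 = (48 + c)**2)
1/(Q(-98) + P) = 1/((48 - 98)**2 - 110) = 1/((-50)**2 - 110) = 1/(2500 - 110) = 1/2390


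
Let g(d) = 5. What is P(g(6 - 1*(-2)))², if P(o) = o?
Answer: 25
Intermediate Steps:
P(g(6 - 1*(-2)))² = 5² = 25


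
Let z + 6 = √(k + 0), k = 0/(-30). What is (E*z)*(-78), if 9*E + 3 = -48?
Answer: -2652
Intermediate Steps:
k = 0 (k = 0*(-1/30) = 0)
z = -6 (z = -6 + √(0 + 0) = -6 + √0 = -6 + 0 = -6)
E = -17/3 (E = -⅓ + (⅑)*(-48) = -⅓ - 16/3 = -17/3 ≈ -5.6667)
(E*z)*(-78) = -17/3*(-6)*(-78) = 34*(-78) = -2652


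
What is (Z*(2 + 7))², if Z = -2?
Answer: 324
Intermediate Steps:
(Z*(2 + 7))² = (-2*(2 + 7))² = (-2*9)² = (-18)² = 324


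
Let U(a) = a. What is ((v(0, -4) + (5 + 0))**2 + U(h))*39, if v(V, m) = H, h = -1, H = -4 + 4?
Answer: 936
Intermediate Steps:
H = 0
v(V, m) = 0
((v(0, -4) + (5 + 0))**2 + U(h))*39 = ((0 + (5 + 0))**2 - 1)*39 = ((0 + 5)**2 - 1)*39 = (5**2 - 1)*39 = (25 - 1)*39 = 24*39 = 936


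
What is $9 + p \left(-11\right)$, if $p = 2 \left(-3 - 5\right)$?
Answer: $185$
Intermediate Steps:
$p = -16$ ($p = 2 \left(-8\right) = -16$)
$9 + p \left(-11\right) = 9 - -176 = 9 + 176 = 185$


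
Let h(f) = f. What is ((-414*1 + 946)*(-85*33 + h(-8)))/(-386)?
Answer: 748258/193 ≈ 3877.0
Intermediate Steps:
((-414*1 + 946)*(-85*33 + h(-8)))/(-386) = ((-414*1 + 946)*(-85*33 - 8))/(-386) = ((-414 + 946)*(-2805 - 8))*(-1/386) = (532*(-2813))*(-1/386) = -1496516*(-1/386) = 748258/193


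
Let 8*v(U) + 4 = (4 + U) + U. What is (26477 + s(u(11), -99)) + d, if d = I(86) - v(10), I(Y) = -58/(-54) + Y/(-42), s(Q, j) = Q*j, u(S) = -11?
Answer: 10418635/378 ≈ 27563.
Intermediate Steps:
v(U) = U/4 (v(U) = -1/2 + ((4 + U) + U)/8 = -1/2 + (4 + 2*U)/8 = -1/2 + (1/2 + U/4) = U/4)
I(Y) = 29/27 - Y/42 (I(Y) = -58*(-1/54) + Y*(-1/42) = 29/27 - Y/42)
d = -1313/378 (d = (29/27 - 1/42*86) - 10/4 = (29/27 - 43/21) - 1*5/2 = -184/189 - 5/2 = -1313/378 ≈ -3.4735)
(26477 + s(u(11), -99)) + d = (26477 - 11*(-99)) - 1313/378 = (26477 + 1089) - 1313/378 = 27566 - 1313/378 = 10418635/378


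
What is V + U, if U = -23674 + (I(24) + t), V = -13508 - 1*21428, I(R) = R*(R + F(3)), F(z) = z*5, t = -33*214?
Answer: -64736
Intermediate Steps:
t = -7062
F(z) = 5*z
I(R) = R*(15 + R) (I(R) = R*(R + 5*3) = R*(R + 15) = R*(15 + R))
V = -34936 (V = -13508 - 21428 = -34936)
U = -29800 (U = -23674 + (24*(15 + 24) - 7062) = -23674 + (24*39 - 7062) = -23674 + (936 - 7062) = -23674 - 6126 = -29800)
V + U = -34936 - 29800 = -64736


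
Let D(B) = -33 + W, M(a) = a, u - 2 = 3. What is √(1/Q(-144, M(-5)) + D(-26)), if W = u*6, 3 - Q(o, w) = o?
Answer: 2*I*√330/21 ≈ 1.7301*I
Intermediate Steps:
u = 5 (u = 2 + 3 = 5)
Q(o, w) = 3 - o
W = 30 (W = 5*6 = 30)
D(B) = -3 (D(B) = -33 + 30 = -3)
√(1/Q(-144, M(-5)) + D(-26)) = √(1/(3 - 1*(-144)) - 3) = √(1/(3 + 144) - 3) = √(1/147 - 3) = √(-440/147) = 2*I*√330/21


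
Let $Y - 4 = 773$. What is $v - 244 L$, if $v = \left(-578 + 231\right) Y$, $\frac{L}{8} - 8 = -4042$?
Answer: $7604749$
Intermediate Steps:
$Y = 777$ ($Y = 4 + 773 = 777$)
$L = -32272$ ($L = 64 + 8 \left(-4042\right) = 64 - 32336 = -32272$)
$v = -269619$ ($v = \left(-578 + 231\right) 777 = \left(-347\right) 777 = -269619$)
$v - 244 L = -269619 - -7874368 = -269619 + 7874368 = 7604749$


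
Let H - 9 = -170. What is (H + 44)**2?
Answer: 13689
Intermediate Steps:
H = -161 (H = 9 - 170 = -161)
(H + 44)**2 = (-161 + 44)**2 = (-117)**2 = 13689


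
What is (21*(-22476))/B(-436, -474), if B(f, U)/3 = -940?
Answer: 39333/235 ≈ 167.37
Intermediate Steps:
B(f, U) = -2820 (B(f, U) = 3*(-940) = -2820)
(21*(-22476))/B(-436, -474) = (21*(-22476))/(-2820) = -471996*(-1/2820) = 39333/235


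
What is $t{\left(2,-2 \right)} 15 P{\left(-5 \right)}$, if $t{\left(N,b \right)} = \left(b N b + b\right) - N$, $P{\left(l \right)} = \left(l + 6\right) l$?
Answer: $-300$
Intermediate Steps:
$P{\left(l \right)} = l \left(6 + l\right)$ ($P{\left(l \right)} = \left(6 + l\right) l = l \left(6 + l\right)$)
$t{\left(N,b \right)} = b - N + N b^{2}$ ($t{\left(N,b \right)} = \left(N b b + b\right) - N = \left(N b^{2} + b\right) - N = \left(b + N b^{2}\right) - N = b - N + N b^{2}$)
$t{\left(2,-2 \right)} 15 P{\left(-5 \right)} = \left(-2 - 2 + 2 \left(-2\right)^{2}\right) 15 \left(- 5 \left(6 - 5\right)\right) = \left(-2 - 2 + 2 \cdot 4\right) 15 \left(\left(-5\right) 1\right) = \left(-2 - 2 + 8\right) 15 \left(-5\right) = 4 \cdot 15 \left(-5\right) = 60 \left(-5\right) = -300$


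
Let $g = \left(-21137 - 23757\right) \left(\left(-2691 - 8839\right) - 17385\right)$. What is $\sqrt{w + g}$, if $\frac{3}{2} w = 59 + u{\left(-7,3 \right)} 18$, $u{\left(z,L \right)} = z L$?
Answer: $\frac{4 \sqrt{730186761}}{3} \approx 36029.0$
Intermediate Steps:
$u{\left(z,L \right)} = L z$
$g = 1298110010$ ($g = - 44894 \left(-11530 - 17385\right) = \left(-44894\right) \left(-28915\right) = 1298110010$)
$w = - \frac{638}{3}$ ($w = \frac{2 \left(59 + 3 \left(-7\right) 18\right)}{3} = \frac{2 \left(59 - 378\right)}{3} = \frac{2}{3} \left(-319\right) = - \frac{638}{3} \approx -212.67$)
$\sqrt{w + g} = \sqrt{- \frac{638}{3} + 1298110010} = \sqrt{\frac{3894329392}{3}} = \frac{4 \sqrt{730186761}}{3}$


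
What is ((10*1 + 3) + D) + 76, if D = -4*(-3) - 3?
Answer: 98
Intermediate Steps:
D = 9 (D = 12 - 3 = 9)
((10*1 + 3) + D) + 76 = ((10*1 + 3) + 9) + 76 = ((10 + 3) + 9) + 76 = (13 + 9) + 76 = 22 + 76 = 98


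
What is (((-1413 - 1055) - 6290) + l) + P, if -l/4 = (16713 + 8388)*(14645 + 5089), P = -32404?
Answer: -1981413698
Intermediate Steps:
l = -1981372536 (l = -4*(16713 + 8388)*(14645 + 5089) = -100404*19734 = -4*495343134 = -1981372536)
(((-1413 - 1055) - 6290) + l) + P = (((-1413 - 1055) - 6290) - 1981372536) - 32404 = ((-2468 - 6290) - 1981372536) - 32404 = (-8758 - 1981372536) - 32404 = -1981381294 - 32404 = -1981413698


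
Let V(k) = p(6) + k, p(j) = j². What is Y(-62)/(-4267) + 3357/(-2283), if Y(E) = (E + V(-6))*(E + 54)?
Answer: -4969589/3247187 ≈ -1.5304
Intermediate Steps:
V(k) = 36 + k (V(k) = 6² + k = 36 + k)
Y(E) = (30 + E)*(54 + E) (Y(E) = (E + (36 - 6))*(E + 54) = (E + 30)*(54 + E) = (30 + E)*(54 + E))
Y(-62)/(-4267) + 3357/(-2283) = (1620 + (-62)² + 84*(-62))/(-4267) + 3357/(-2283) = (1620 + 3844 - 5208)*(-1/4267) + 3357*(-1/2283) = 256*(-1/4267) - 1119/761 = -256/4267 - 1119/761 = -4969589/3247187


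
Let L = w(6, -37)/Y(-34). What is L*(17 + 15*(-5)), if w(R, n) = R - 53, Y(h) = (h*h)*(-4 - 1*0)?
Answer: -1363/2312 ≈ -0.58953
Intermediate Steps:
Y(h) = -4*h² (Y(h) = h²*(-4 + 0) = h²*(-4) = -4*h²)
w(R, n) = -53 + R
L = 47/4624 (L = (-53 + 6)/((-4*(-34)²)) = -47/((-4*1156)) = -47/(-4624) = -47*(-1/4624) = 47/4624 ≈ 0.010164)
L*(17 + 15*(-5)) = 47*(17 + 15*(-5))/4624 = 47*(17 - 75)/4624 = (47/4624)*(-58) = -1363/2312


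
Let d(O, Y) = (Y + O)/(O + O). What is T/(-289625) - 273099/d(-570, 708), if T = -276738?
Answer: 2146900423032/951625 ≈ 2.2560e+6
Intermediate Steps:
d(O, Y) = (O + Y)/(2*O) (d(O, Y) = (O + Y)/((2*O)) = (O + Y)*(1/(2*O)) = (O + Y)/(2*O))
T/(-289625) - 273099/d(-570, 708) = -276738/(-289625) - 273099*(-1140/(-570 + 708)) = -276738*(-1/289625) - 273099/((1/2)*(-1/570)*138) = 39534/41375 - 273099/(-23/190) = 39534/41375 - 273099*(-190/23) = 39534/41375 + 51888810/23 = 2146900423032/951625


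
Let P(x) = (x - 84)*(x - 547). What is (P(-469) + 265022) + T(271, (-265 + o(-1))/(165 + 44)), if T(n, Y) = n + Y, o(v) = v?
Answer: 9098537/11 ≈ 8.2714e+5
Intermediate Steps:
T(n, Y) = Y + n
P(x) = (-547 + x)*(-84 + x) (P(x) = (-84 + x)*(-547 + x) = (-547 + x)*(-84 + x))
(P(-469) + 265022) + T(271, (-265 + o(-1))/(165 + 44)) = ((45948 + (-469)² - 631*(-469)) + 265022) + ((-265 - 1)/(165 + 44) + 271) = ((45948 + 219961 + 295939) + 265022) + (-266/209 + 271) = (561848 + 265022) + (-266*1/209 + 271) = 826870 + (-14/11 + 271) = 826870 + 2967/11 = 9098537/11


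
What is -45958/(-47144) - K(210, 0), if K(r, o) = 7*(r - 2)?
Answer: -34297853/23572 ≈ -1455.0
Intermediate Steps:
K(r, o) = -14 + 7*r (K(r, o) = 7*(-2 + r) = -14 + 7*r)
-45958/(-47144) - K(210, 0) = -45958/(-47144) - (-14 + 7*210) = -45958*(-1/47144) - (-14 + 1470) = 22979/23572 - 1*1456 = 22979/23572 - 1456 = -34297853/23572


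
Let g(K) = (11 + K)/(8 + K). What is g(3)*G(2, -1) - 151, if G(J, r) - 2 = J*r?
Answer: -151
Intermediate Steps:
G(J, r) = 2 + J*r
g(K) = (11 + K)/(8 + K)
g(3)*G(2, -1) - 151 = ((11 + 3)/(8 + 3))*(2 + 2*(-1)) - 151 = (14/11)*(2 - 2) - 151 = ((1/11)*14)*0 - 151 = (14/11)*0 - 151 = 0 - 151 = -151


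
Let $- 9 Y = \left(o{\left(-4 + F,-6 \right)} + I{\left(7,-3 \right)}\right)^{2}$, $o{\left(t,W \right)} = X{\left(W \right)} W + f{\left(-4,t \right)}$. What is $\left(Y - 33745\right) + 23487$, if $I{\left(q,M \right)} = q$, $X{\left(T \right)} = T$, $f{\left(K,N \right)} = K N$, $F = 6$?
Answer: $- \frac{93547}{9} \approx -10394.0$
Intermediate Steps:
$o{\left(t,W \right)} = W^{2} - 4 t$ ($o{\left(t,W \right)} = W W - 4 t = W^{2} - 4 t$)
$Y = - \frac{1225}{9}$ ($Y = - \frac{\left(\left(\left(-6\right)^{2} - 4 \left(-4 + 6\right)\right) + 7\right)^{2}}{9} = - \frac{\left(\left(36 - 8\right) + 7\right)^{2}}{9} = - \frac{\left(28 + 7\right)^{2}}{9} = - \frac{35^{2}}{9} = \left(- \frac{1}{9}\right) 1225 = - \frac{1225}{9} \approx -136.11$)
$\left(Y - 33745\right) + 23487 = \left(- \frac{1225}{9} - 33745\right) + 23487 = - \frac{304930}{9} + 23487 = - \frac{93547}{9}$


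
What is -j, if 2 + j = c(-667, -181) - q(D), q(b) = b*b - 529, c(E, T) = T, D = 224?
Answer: 49830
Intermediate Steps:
q(b) = -529 + b**2 (q(b) = b**2 - 529 = -529 + b**2)
j = -49830 (j = -2 + (-181 - (-529 + 224**2)) = -2 + (-181 - (-529 + 50176)) = -2 + (-181 - 1*49647) = -2 + (-181 - 49647) = -2 - 49828 = -49830)
-j = -1*(-49830) = 49830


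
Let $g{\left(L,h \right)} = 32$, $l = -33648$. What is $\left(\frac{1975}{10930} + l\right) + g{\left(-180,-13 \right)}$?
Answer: $- \frac{73484181}{2186} \approx -33616.0$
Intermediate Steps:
$\left(\frac{1975}{10930} + l\right) + g{\left(-180,-13 \right)} = \left(\frac{1975}{10930} - 33648\right) + 32 = \left(1975 \cdot \frac{1}{10930} - 33648\right) + 32 = \left(\frac{395}{2186} - 33648\right) + 32 = - \frac{73554133}{2186} + 32 = - \frac{73484181}{2186}$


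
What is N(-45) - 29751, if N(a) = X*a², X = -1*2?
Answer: -33801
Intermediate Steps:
X = -2
N(a) = -2*a²
N(-45) - 29751 = -2*(-45)² - 29751 = -2*2025 - 29751 = -4050 - 29751 = -33801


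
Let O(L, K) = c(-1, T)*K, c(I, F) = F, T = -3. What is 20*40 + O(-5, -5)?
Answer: 815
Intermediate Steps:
O(L, K) = -3*K
20*40 + O(-5, -5) = 20*40 - 3*(-5) = 800 + 15 = 815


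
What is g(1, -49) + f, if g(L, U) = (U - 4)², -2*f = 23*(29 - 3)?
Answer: 2510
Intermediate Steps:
f = -299 (f = -23*(29 - 3)/2 = -23*26/2 = -½*598 = -299)
g(L, U) = (-4 + U)²
g(1, -49) + f = (-4 - 49)² - 299 = (-53)² - 299 = 2809 - 299 = 2510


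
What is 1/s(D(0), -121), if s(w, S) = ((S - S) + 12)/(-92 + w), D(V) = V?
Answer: -23/3 ≈ -7.6667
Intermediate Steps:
s(w, S) = 12/(-92 + w) (s(w, S) = (0 + 12)/(-92 + w) = 12/(-92 + w))
1/s(D(0), -121) = 1/(12/(-92 + 0)) = 1/(12/(-92)) = 1/(12*(-1/92)) = 1/(-3/23) = -23/3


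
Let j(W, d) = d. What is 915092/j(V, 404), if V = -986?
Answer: 228773/101 ≈ 2265.1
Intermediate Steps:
915092/j(V, 404) = 915092/404 = 915092*(1/404) = 228773/101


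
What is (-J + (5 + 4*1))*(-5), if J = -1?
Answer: -50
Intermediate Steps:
(-J + (5 + 4*1))*(-5) = (-1*(-1) + (5 + 4*1))*(-5) = (1 + (5 + 4))*(-5) = (1 + 9)*(-5) = 10*(-5) = -50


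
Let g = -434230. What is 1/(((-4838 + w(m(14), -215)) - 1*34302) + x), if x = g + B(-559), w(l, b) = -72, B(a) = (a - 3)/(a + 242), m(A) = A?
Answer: -317/150080552 ≈ -2.1122e-6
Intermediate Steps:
B(a) = (-3 + a)/(242 + a)
x = -137650348/317 (x = -434230 + (-3 - 559)/(242 - 559) = -434230 - 562/(-317) = -434230 - 1/317*(-562) = -434230 + 562/317 = -137650348/317 ≈ -4.3423e+5)
1/(((-4838 + w(m(14), -215)) - 1*34302) + x) = 1/(((-4838 - 72) - 1*34302) - 137650348/317) = 1/((-4910 - 34302) - 137650348/317) = 1/(-39212 - 137650348/317) = 1/(-150080552/317) = -317/150080552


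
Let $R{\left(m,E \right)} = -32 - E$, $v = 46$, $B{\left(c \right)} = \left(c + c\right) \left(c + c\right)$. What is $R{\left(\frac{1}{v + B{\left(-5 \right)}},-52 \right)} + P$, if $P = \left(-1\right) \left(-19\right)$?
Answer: $39$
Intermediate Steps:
$B{\left(c \right)} = 4 c^{2}$ ($B{\left(c \right)} = 2 c 2 c = 4 c^{2}$)
$P = 19$
$R{\left(\frac{1}{v + B{\left(-5 \right)}},-52 \right)} + P = \left(-32 - -52\right) + 19 = \left(-32 + 52\right) + 19 = 20 + 19 = 39$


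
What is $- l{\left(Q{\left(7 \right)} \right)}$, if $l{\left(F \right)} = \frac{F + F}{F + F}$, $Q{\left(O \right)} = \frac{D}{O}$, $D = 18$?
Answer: $-1$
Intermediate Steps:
$Q{\left(O \right)} = \frac{18}{O}$
$l{\left(F \right)} = 1$ ($l{\left(F \right)} = \frac{2 F}{2 F} = 2 F \frac{1}{2 F} = 1$)
$- l{\left(Q{\left(7 \right)} \right)} = \left(-1\right) 1 = -1$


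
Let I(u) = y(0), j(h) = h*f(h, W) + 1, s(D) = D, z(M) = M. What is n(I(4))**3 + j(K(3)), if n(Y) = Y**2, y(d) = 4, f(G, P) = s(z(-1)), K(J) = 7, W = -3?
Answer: 4090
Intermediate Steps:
f(G, P) = -1
j(h) = 1 - h (j(h) = h*(-1) + 1 = -h + 1 = 1 - h)
I(u) = 4
n(I(4))**3 + j(K(3)) = (4**2)**3 + (1 - 1*7) = 16**3 + (1 - 7) = 4096 - 6 = 4090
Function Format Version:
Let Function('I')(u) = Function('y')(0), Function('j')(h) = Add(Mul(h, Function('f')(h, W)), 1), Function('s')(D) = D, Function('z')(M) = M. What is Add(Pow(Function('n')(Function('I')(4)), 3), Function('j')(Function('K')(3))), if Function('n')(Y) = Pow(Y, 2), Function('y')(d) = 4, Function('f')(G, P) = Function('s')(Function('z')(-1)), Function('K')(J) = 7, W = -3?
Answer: 4090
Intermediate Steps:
Function('f')(G, P) = -1
Function('j')(h) = Add(1, Mul(-1, h)) (Function('j')(h) = Add(Mul(h, -1), 1) = Add(Mul(-1, h), 1) = Add(1, Mul(-1, h)))
Function('I')(u) = 4
Add(Pow(Function('n')(Function('I')(4)), 3), Function('j')(Function('K')(3))) = Add(Pow(Pow(4, 2), 3), Add(1, Mul(-1, 7))) = Add(Pow(16, 3), Add(1, -7)) = Add(4096, -6) = 4090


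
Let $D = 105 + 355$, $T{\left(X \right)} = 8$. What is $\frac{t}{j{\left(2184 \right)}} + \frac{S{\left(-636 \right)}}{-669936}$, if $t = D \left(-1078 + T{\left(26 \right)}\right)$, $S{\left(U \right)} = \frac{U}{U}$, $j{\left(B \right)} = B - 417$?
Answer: $- \frac{36638055663}{131530768} \approx -278.55$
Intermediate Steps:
$j{\left(B \right)} = -417 + B$
$S{\left(U \right)} = 1$
$D = 460$
$t = -492200$ ($t = 460 \left(-1078 + 8\right) = 460 \left(-1070\right) = -492200$)
$\frac{t}{j{\left(2184 \right)}} + \frac{S{\left(-636 \right)}}{-669936} = - \frac{492200}{-417 + 2184} + 1 \frac{1}{-669936} = - \frac{492200}{1767} + 1 \left(- \frac{1}{669936}\right) = \left(-492200\right) \frac{1}{1767} - \frac{1}{669936} = - \frac{492200}{1767} - \frac{1}{669936} = - \frac{36638055663}{131530768}$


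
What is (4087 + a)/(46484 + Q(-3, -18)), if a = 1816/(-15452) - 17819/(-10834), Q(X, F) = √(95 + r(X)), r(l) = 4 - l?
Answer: 1988492385994015/22607915048143067 - 171111985715*√102/90431660192572268 ≈ 0.087937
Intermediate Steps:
Q(X, F) = √(99 - X) (Q(X, F) = √(95 + (4 - X)) = √(99 - X))
a = 63916161/41851742 (a = 1816*(-1/15452) - 17819*(-1/10834) = -454/3863 + 17819/10834 = 63916161/41851742 ≈ 1.5272)
(4087 + a)/(46484 + Q(-3, -18)) = (4087 + 63916161/41851742)/(46484 + √(99 - 1*(-3))) = 171111985715/(41851742*(46484 + √(99 + 3))) = 171111985715/(41851742*(46484 + √102))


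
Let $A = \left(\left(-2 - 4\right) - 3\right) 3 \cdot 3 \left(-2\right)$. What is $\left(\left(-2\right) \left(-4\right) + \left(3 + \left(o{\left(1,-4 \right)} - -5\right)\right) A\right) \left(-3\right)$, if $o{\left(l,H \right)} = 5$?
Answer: $-6342$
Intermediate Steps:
$A = 162$ ($A = \left(-6 - 3\right) 3 \cdot 3 \left(-2\right) = \left(-9\right) 3 \cdot 3 \left(-2\right) = \left(-27\right) 3 \left(-2\right) = \left(-81\right) \left(-2\right) = 162$)
$\left(\left(-2\right) \left(-4\right) + \left(3 + \left(o{\left(1,-4 \right)} - -5\right)\right) A\right) \left(-3\right) = \left(\left(-2\right) \left(-4\right) + \left(3 + \left(5 - -5\right)\right) 162\right) \left(-3\right) = \left(8 + \left(3 + \left(5 + 5\right)\right) 162\right) \left(-3\right) = \left(8 + \left(3 + 10\right) 162\right) \left(-3\right) = \left(8 + 13 \cdot 162\right) \left(-3\right) = \left(8 + 2106\right) \left(-3\right) = 2114 \left(-3\right) = -6342$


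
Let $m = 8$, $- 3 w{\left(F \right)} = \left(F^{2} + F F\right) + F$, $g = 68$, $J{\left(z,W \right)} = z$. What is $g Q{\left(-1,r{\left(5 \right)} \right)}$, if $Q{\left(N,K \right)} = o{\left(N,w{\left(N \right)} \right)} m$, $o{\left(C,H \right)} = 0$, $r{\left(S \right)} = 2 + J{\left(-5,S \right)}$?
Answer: $0$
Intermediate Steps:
$w{\left(F \right)} = - \frac{2 F^{2}}{3} - \frac{F}{3}$ ($w{\left(F \right)} = - \frac{\left(F^{2} + F F\right) + F}{3} = - \frac{\left(F^{2} + F^{2}\right) + F}{3} = - \frac{2 F^{2} + F}{3} = - \frac{F + 2 F^{2}}{3} = - \frac{2 F^{2}}{3} - \frac{F}{3}$)
$r{\left(S \right)} = -3$ ($r{\left(S \right)} = 2 - 5 = -3$)
$Q{\left(N,K \right)} = 0$ ($Q{\left(N,K \right)} = 0 \cdot 8 = 0$)
$g Q{\left(-1,r{\left(5 \right)} \right)} = 68 \cdot 0 = 0$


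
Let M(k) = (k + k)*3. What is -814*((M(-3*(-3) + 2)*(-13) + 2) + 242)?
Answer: 499796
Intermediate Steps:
M(k) = 6*k (M(k) = (2*k)*3 = 6*k)
-814*((M(-3*(-3) + 2)*(-13) + 2) + 242) = -814*(((6*(-3*(-3) + 2))*(-13) + 2) + 242) = -814*(((6*(9 + 2))*(-13) + 2) + 242) = -814*(((6*11)*(-13) + 2) + 242) = -814*((66*(-13) + 2) + 242) = -814*((-858 + 2) + 242) = -814*(-856 + 242) = -814*(-614) = 499796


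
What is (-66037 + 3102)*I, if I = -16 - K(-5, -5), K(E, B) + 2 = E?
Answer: 566415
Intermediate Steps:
K(E, B) = -2 + E
I = -9 (I = -16 - (-2 - 5) = -16 - 1*(-7) = -16 + 7 = -9)
(-66037 + 3102)*I = (-66037 + 3102)*(-9) = -62935*(-9) = 566415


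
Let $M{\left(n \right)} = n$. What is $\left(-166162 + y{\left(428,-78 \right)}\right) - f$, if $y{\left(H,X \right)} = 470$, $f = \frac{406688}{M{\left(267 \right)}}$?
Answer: $- \frac{44646452}{267} \approx -1.6722 \cdot 10^{5}$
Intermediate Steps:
$f = \frac{406688}{267} \approx 1523.2$
$\left(-166162 + y{\left(428,-78 \right)}\right) - f = \left(-166162 + 470\right) - \frac{406688}{267} = -165692 - \frac{406688}{267} = - \frac{44646452}{267}$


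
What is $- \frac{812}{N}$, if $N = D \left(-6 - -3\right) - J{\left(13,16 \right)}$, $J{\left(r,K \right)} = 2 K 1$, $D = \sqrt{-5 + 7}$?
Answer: $\frac{12992}{503} - \frac{1218 \sqrt{2}}{503} \approx 22.405$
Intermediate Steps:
$D = \sqrt{2} \approx 1.4142$
$J{\left(r,K \right)} = 2 K$
$N = -32 - 3 \sqrt{2}$ ($N = \sqrt{2} \left(-6 - -3\right) - 2 \cdot 16 = \sqrt{2} \left(-6 + 3\right) - 32 = \sqrt{2} \left(-3\right) - 32 = - 3 \sqrt{2} - 32 = -32 - 3 \sqrt{2} \approx -36.243$)
$- \frac{812}{N} = - \frac{812}{-32 - 3 \sqrt{2}}$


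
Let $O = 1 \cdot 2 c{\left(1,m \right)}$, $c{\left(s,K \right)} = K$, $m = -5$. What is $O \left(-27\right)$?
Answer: $270$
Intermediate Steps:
$O = -10$ ($O = 1 \cdot 2 \left(-5\right) = 2 \left(-5\right) = -10$)
$O \left(-27\right) = \left(-10\right) \left(-27\right) = 270$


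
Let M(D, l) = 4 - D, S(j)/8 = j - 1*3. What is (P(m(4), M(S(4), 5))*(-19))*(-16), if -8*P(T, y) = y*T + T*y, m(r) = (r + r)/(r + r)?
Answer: 304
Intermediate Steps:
S(j) = -24 + 8*j (S(j) = 8*(j - 1*3) = 8*(j - 3) = 8*(-3 + j) = -24 + 8*j)
m(r) = 1 (m(r) = (2*r)/((2*r)) = (2*r)*(1/(2*r)) = 1)
P(T, y) = -T*y/4 (P(T, y) = -(y*T + T*y)/8 = -(T*y + T*y)/8 = -T*y/4)
(P(m(4), M(S(4), 5))*(-19))*(-16) = (-¼*1*(4 - (-24 + 8*4))*(-19))*(-16) = (-¼*1*(4 - (-24 + 32))*(-19))*(-16) = (-¼*1*(4 - 1*8)*(-19))*(-16) = (-¼*1*(4 - 8)*(-19))*(-16) = (-¼*1*(-4)*(-19))*(-16) = (1*(-19))*(-16) = -19*(-16) = 304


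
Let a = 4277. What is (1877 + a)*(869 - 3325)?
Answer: -15114224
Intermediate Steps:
(1877 + a)*(869 - 3325) = (1877 + 4277)*(869 - 3325) = 6154*(-2456) = -15114224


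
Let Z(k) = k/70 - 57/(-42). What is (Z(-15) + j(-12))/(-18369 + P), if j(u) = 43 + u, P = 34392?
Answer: 75/37387 ≈ 0.0020060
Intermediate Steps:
Z(k) = 19/14 + k/70 (Z(k) = k*(1/70) - 57*(-1/42) = k/70 + 19/14 = 19/14 + k/70)
(Z(-15) + j(-12))/(-18369 + P) = ((19/14 + (1/70)*(-15)) + (43 - 12))/(-18369 + 34392) = ((19/14 - 3/14) + 31)/16023 = (8/7 + 31)*(1/16023) = (225/7)*(1/16023) = 75/37387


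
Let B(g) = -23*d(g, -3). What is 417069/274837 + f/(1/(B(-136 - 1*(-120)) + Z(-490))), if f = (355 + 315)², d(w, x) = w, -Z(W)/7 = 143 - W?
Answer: -501269899528831/274837 ≈ -1.8239e+9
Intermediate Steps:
Z(W) = -1001 + 7*W (Z(W) = -7*(143 - W) = -1001 + 7*W)
f = 448900 (f = 670² = 448900)
B(g) = -23*g
417069/274837 + f/(1/(B(-136 - 1*(-120)) + Z(-490))) = 417069/274837 + 448900/(1/(-23*(-136 - 1*(-120)) + (-1001 + 7*(-490)))) = 417069*(1/274837) + 448900/(1/(-23*(-136 + 120) + (-1001 - 3430))) = 417069/274837 + 448900/(1/(-23*(-16) - 4431)) = 417069/274837 + 448900/(1/(368 - 4431)) = 417069/274837 + 448900/(1/(-4063)) = 417069/274837 + 448900/(-1/4063) = 417069/274837 + 448900*(-4063) = 417069/274837 - 1823880700 = -501269899528831/274837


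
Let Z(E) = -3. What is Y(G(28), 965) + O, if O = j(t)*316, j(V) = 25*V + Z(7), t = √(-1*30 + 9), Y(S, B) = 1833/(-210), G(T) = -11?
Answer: -66971/70 + 7900*I*√21 ≈ -956.73 + 36202.0*I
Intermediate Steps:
Y(S, B) = -611/70 (Y(S, B) = 1833*(-1/210) = -611/70)
t = I*√21 (t = √(-30 + 9) = √(-21) = I*√21 ≈ 4.5826*I)
j(V) = -3 + 25*V (j(V) = 25*V - 3 = -3 + 25*V)
O = -948 + 7900*I*√21 (O = (-3 + 25*(I*√21))*316 = (-3 + 25*I*√21)*316 = -948 + 7900*I*√21 ≈ -948.0 + 36202.0*I)
Y(G(28), 965) + O = -611/70 + (-948 + 7900*I*√21) = -66971/70 + 7900*I*√21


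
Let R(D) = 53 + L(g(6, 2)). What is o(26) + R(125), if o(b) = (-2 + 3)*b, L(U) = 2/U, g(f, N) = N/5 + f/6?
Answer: 563/7 ≈ 80.429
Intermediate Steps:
g(f, N) = N/5 + f/6 (g(f, N) = N*(⅕) + f*(⅙) = N/5 + f/6)
R(D) = 381/7 (R(D) = 53 + 2/((⅕)*2 + (⅙)*6) = 53 + 2/(⅖ + 1) = 53 + 2/(7/5) = 53 + 2*(5/7) = 53 + 10/7 = 381/7)
o(b) = b (o(b) = 1*b = b)
o(26) + R(125) = 26 + 381/7 = 563/7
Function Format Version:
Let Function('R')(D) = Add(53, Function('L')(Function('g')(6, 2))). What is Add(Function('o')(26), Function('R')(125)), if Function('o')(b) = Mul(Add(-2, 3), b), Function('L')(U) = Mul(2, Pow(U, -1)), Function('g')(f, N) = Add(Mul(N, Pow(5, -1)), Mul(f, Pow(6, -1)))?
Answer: Rational(563, 7) ≈ 80.429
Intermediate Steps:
Function('g')(f, N) = Add(Mul(Rational(1, 5), N), Mul(Rational(1, 6), f)) (Function('g')(f, N) = Add(Mul(N, Rational(1, 5)), Mul(f, Rational(1, 6))) = Add(Mul(Rational(1, 5), N), Mul(Rational(1, 6), f)))
Function('R')(D) = Rational(381, 7) (Function('R')(D) = Add(53, Mul(2, Pow(Add(Mul(Rational(1, 5), 2), Mul(Rational(1, 6), 6)), -1))) = Add(53, Mul(2, Pow(Add(Rational(2, 5), 1), -1))) = Add(53, Mul(2, Pow(Rational(7, 5), -1))) = Add(53, Mul(2, Rational(5, 7))) = Add(53, Rational(10, 7)) = Rational(381, 7))
Function('o')(b) = b (Function('o')(b) = Mul(1, b) = b)
Add(Function('o')(26), Function('R')(125)) = Add(26, Rational(381, 7)) = Rational(563, 7)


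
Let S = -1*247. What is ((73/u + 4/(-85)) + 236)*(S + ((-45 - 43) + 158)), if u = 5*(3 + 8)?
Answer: -39268689/935 ≈ -41999.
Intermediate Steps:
S = -247
u = 55 (u = 5*11 = 55)
((73/u + 4/(-85)) + 236)*(S + ((-45 - 43) + 158)) = ((73/55 + 4/(-85)) + 236)*(-247 + ((-45 - 43) + 158)) = ((73*(1/55) + 4*(-1/85)) + 236)*(-247 + (-88 + 158)) = ((73/55 - 4/85) + 236)*(-247 + 70) = (1197/935 + 236)*(-177) = (221857/935)*(-177) = -39268689/935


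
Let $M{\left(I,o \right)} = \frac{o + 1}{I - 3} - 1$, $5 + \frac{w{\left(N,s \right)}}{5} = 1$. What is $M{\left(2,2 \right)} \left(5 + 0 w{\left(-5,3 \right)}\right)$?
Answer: $-20$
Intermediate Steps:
$w{\left(N,s \right)} = -20$ ($w{\left(N,s \right)} = -25 + 5 \cdot 1 = -25 + 5 = -20$)
$M{\left(I,o \right)} = -1 + \frac{1 + o}{-3 + I}$ ($M{\left(I,o \right)} = \frac{1 + o}{-3 + I} - 1 = -1 + \frac{1 + o}{-3 + I}$)
$M{\left(2,2 \right)} \left(5 + 0 w{\left(-5,3 \right)}\right) = \frac{4 + 2 - 2}{-3 + 2} \left(5 + 0 \left(-20\right)\right) = \frac{4 + 2 - 2}{-1} \left(5 + 0\right) = \left(-1\right) 4 \cdot 5 = \left(-4\right) 5 = -20$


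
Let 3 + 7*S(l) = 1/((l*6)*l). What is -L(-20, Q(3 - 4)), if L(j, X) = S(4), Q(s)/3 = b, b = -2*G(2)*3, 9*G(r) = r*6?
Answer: 41/96 ≈ 0.42708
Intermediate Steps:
G(r) = 2*r/3 (G(r) = (r*6)/9 = (6*r)/9 = 2*r/3)
b = -8 (b = -4*2/3*3 = -2*4/3*3 = -8/3*3 = -8)
S(l) = -3/7 + 1/(42*l²) (S(l) = -3/7 + (1/((l*6)*l))/7 = -3/7 + (1/((6*l)*l))/7 = -3/7 + (1/(6*l²))/7 = -3/7 + 1/(42*l²))
Q(s) = -24 (Q(s) = 3*(-8) = -24)
L(j, X) = -41/96 (L(j, X) = -3/7 + (1/42)/4² = -3/7 + (1/42)*(1/16) = -3/7 + 1/672 = -41/96)
-L(-20, Q(3 - 4)) = -1*(-41/96) = 41/96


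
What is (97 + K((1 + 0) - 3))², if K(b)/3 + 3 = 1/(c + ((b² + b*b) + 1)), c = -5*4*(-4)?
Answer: 61387225/7921 ≈ 7749.9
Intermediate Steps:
c = 80 (c = -20*(-4) = 80)
K(b) = -9 + 3/(81 + 2*b²) (K(b) = -9 + 3/(80 + ((b² + b*b) + 1)) = -9 + 3/(80 + ((b² + b²) + 1)) = -9 + 3/(80 + (2*b² + 1)) = -9 + 3/(80 + (1 + 2*b²)) = -9 + 3/(81 + 2*b²))
(97 + K((1 + 0) - 3))² = (97 + 6*(-121 - 3*((1 + 0) - 3)²)/(81 + 2*((1 + 0) - 3)²))² = (97 + 6*(-121 - 3*(1 - 3)²)/(81 + 2*(1 - 3)²))² = (97 + 6*(-121 - 3*(-2)²)/(81 + 2*(-2)²))² = (97 + 6*(-121 - 3*4)/(81 + 2*4))² = (97 + 6*(-121 - 12)/(81 + 8))² = (97 + 6*(-133)/89)² = (97 + 6*(1/89)*(-133))² = (97 - 798/89)² = (7835/89)² = 61387225/7921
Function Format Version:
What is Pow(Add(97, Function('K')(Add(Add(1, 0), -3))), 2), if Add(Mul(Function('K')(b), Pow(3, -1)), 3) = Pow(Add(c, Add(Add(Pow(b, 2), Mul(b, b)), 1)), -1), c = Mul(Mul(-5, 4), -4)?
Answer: Rational(61387225, 7921) ≈ 7749.9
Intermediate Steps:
c = 80 (c = Mul(-20, -4) = 80)
Function('K')(b) = Add(-9, Mul(3, Pow(Add(81, Mul(2, Pow(b, 2))), -1))) (Function('K')(b) = Add(-9, Mul(3, Pow(Add(80, Add(Add(Pow(b, 2), Mul(b, b)), 1)), -1))) = Add(-9, Mul(3, Pow(Add(80, Add(Add(Pow(b, 2), Pow(b, 2)), 1)), -1))) = Add(-9, Mul(3, Pow(Add(80, Add(Mul(2, Pow(b, 2)), 1)), -1))) = Add(-9, Mul(3, Pow(Add(80, Add(1, Mul(2, Pow(b, 2)))), -1))) = Add(-9, Mul(3, Pow(Add(81, Mul(2, Pow(b, 2))), -1))))
Pow(Add(97, Function('K')(Add(Add(1, 0), -3))), 2) = Pow(Add(97, Mul(6, Pow(Add(81, Mul(2, Pow(Add(Add(1, 0), -3), 2))), -1), Add(-121, Mul(-3, Pow(Add(Add(1, 0), -3), 2))))), 2) = Pow(Add(97, Mul(6, Pow(Add(81, Mul(2, Pow(Add(1, -3), 2))), -1), Add(-121, Mul(-3, Pow(Add(1, -3), 2))))), 2) = Pow(Add(97, Mul(6, Pow(Add(81, Mul(2, Pow(-2, 2))), -1), Add(-121, Mul(-3, Pow(-2, 2))))), 2) = Pow(Add(97, Mul(6, Pow(Add(81, Mul(2, 4)), -1), Add(-121, Mul(-3, 4)))), 2) = Pow(Add(97, Mul(6, Pow(Add(81, 8), -1), Add(-121, -12))), 2) = Pow(Add(97, Mul(6, Pow(89, -1), -133)), 2) = Pow(Add(97, Mul(6, Rational(1, 89), -133)), 2) = Pow(Add(97, Rational(-798, 89)), 2) = Pow(Rational(7835, 89), 2) = Rational(61387225, 7921)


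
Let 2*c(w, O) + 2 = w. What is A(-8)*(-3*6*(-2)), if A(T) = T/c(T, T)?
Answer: 288/5 ≈ 57.600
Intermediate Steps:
c(w, O) = -1 + w/2
A(T) = T/(-1 + T/2)
A(-8)*(-3*6*(-2)) = (2*(-8)/(-2 - 8))*(-3*6*(-2)) = (2*(-8)/(-10))*(-18*(-2)) = (2*(-8)*(-1/10))*36 = (8/5)*36 = 288/5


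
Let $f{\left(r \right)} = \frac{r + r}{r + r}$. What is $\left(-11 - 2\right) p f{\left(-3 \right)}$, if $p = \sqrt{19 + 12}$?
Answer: $- 13 \sqrt{31} \approx -72.381$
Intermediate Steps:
$f{\left(r \right)} = 1$ ($f{\left(r \right)} = \frac{2 r}{2 r} = 2 r \frac{1}{2 r} = 1$)
$p = \sqrt{31} \approx 5.5678$
$\left(-11 - 2\right) p f{\left(-3 \right)} = \left(-11 - 2\right) \sqrt{31} \cdot 1 = - 13 \sqrt{31} \cdot 1 = - 13 \sqrt{31}$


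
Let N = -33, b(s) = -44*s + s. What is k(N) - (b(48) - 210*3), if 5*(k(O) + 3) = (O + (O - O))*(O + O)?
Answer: 15633/5 ≈ 3126.6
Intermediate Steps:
b(s) = -43*s
k(O) = -3 + 2*O²/5 (k(O) = -3 + ((O + (O - O))*(O + O))/5 = -3 + ((O + 0)*(2*O))/5 = -3 + (O*(2*O))/5 = -3 + (2*O²)/5 = -3 + 2*O²/5)
k(N) - (b(48) - 210*3) = (-3 + (⅖)*(-33)²) - (-43*48 - 210*3) = (-3 + (⅖)*1089) - (-2064 - 1*630) = (-3 + 2178/5) - (-2064 - 630) = 2163/5 - 1*(-2694) = 2163/5 + 2694 = 15633/5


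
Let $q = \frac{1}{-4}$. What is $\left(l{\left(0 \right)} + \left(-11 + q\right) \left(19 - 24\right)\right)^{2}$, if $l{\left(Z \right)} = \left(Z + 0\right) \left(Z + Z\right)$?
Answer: $\frac{50625}{16} \approx 3164.1$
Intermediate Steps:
$q = - \frac{1}{4} \approx -0.25$
$l{\left(Z \right)} = 2 Z^{2}$ ($l{\left(Z \right)} = Z 2 Z = 2 Z^{2}$)
$\left(l{\left(0 \right)} + \left(-11 + q\right) \left(19 - 24\right)\right)^{2} = \left(2 \cdot 0^{2} + \left(-11 - \frac{1}{4}\right) \left(19 - 24\right)\right)^{2} = \left(2 \cdot 0 - - \frac{225}{4}\right)^{2} = \left(0 + \frac{225}{4}\right)^{2} = \left(\frac{225}{4}\right)^{2} = \frac{50625}{16}$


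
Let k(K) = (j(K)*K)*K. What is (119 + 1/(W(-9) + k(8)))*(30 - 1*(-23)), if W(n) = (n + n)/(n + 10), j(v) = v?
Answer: 3115711/494 ≈ 6307.1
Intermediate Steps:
k(K) = K³ (k(K) = (K*K)*K = K²*K = K³)
W(n) = 2*n/(10 + n) (W(n) = (2*n)/(10 + n) = 2*n/(10 + n))
(119 + 1/(W(-9) + k(8)))*(30 - 1*(-23)) = (119 + 1/(2*(-9)/(10 - 9) + 8³))*(30 - 1*(-23)) = (119 + 1/(2*(-9)/1 + 512))*(30 + 23) = (119 + 1/(2*(-9)*1 + 512))*53 = (119 + 1/(-18 + 512))*53 = (119 + 1/494)*53 = (58787/494)*53 = 3115711/494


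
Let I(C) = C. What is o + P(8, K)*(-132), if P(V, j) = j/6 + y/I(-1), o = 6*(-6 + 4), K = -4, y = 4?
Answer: 604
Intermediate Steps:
o = -12 (o = 6*(-2) = -12)
P(V, j) = -4 + j/6 (P(V, j) = j/6 + 4/(-1) = j*(1/6) + 4*(-1) = j/6 - 4 = -4 + j/6)
o + P(8, K)*(-132) = -12 + (-4 + (1/6)*(-4))*(-132) = -12 + (-4 - 2/3)*(-132) = -12 - 14/3*(-132) = -12 + 616 = 604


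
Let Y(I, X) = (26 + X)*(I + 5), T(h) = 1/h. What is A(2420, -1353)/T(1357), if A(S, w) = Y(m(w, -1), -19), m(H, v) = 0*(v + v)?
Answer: 47495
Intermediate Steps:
m(H, v) = 0 (m(H, v) = 0*(2*v) = 0)
Y(I, X) = (5 + I)*(26 + X) (Y(I, X) = (26 + X)*(5 + I) = (5 + I)*(26 + X))
A(S, w) = 35 (A(S, w) = 130 + 5*(-19) + 26*0 + 0*(-19) = 130 - 95 + 0 + 0 = 35)
A(2420, -1353)/T(1357) = 35/(1/1357) = 35*1357 = 47495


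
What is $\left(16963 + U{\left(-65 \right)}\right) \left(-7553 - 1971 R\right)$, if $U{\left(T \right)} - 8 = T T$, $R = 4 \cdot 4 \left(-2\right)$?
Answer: $1176780724$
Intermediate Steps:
$R = -32$ ($R = 16 \left(-2\right) = -32$)
$U{\left(T \right)} = 8 + T^{2}$ ($U{\left(T \right)} = 8 + T T = 8 + T^{2}$)
$\left(16963 + U{\left(-65 \right)}\right) \left(-7553 - 1971 R\right) = \left(16963 + \left(8 + \left(-65\right)^{2}\right)\right) \left(-7553 - -63072\right) = \left(16963 + \left(8 + 4225\right)\right) \left(-7553 + 63072\right) = \left(16963 + 4233\right) 55519 = 21196 \cdot 55519 = 1176780724$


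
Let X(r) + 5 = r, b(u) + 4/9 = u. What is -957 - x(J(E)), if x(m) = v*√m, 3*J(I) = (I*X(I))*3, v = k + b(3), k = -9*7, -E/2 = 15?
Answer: -957 + 2720*√42/9 ≈ 1001.6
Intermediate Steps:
E = -30 (E = -2*15 = -30)
b(u) = -4/9 + u
X(r) = -5 + r
k = -63
v = -544/9 (v = -63 + (-4/9 + 3) = -63 + 23/9 = -544/9 ≈ -60.444)
J(I) = I*(-5 + I) (J(I) = ((I*(-5 + I))*3)/3 = (3*I*(-5 + I))/3 = I*(-5 + I))
x(m) = -544*√m/9
-957 - x(J(E)) = -957 - (-544)*√(-30*(-5 - 30))/9 = -957 - (-544)*√(-30*(-35))/9 = -957 - (-544)*√1050/9 = -957 - (-544)*5*√42/9 = -957 - (-2720)*√42/9 = -957 + 2720*√42/9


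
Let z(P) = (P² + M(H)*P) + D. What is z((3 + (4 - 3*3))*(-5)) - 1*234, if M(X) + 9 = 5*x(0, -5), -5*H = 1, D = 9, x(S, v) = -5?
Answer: -465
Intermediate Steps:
H = -⅕ (H = -⅕*1 = -⅕ ≈ -0.20000)
M(X) = -34 (M(X) = -9 + 5*(-5) = -9 - 25 = -34)
z(P) = 9 + P² - 34*P (z(P) = (P² - 34*P) + 9 = 9 + P² - 34*P)
z((3 + (4 - 3*3))*(-5)) - 1*234 = (9 + ((3 + (4 - 3*3))*(-5))² - 34*(3 + (4 - 3*3))*(-5)) - 1*234 = (9 + ((3 + (4 - 9))*(-5))² - 34*(3 + (4 - 9))*(-5)) - 234 = (9 + ((3 - 5)*(-5))² - 34*(3 - 5)*(-5)) - 234 = (9 + (-2*(-5))² - (-68)*(-5)) - 234 = (9 + 10² - 34*10) - 234 = (9 + 100 - 340) - 234 = -231 - 234 = -465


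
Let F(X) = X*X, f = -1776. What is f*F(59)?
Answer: -6182256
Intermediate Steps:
F(X) = X²
f*F(59) = -1776*59² = -1776*3481 = -6182256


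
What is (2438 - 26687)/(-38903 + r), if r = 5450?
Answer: 137/189 ≈ 0.72487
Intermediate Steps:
(2438 - 26687)/(-38903 + r) = (2438 - 26687)/(-38903 + 5450) = -24249/(-33453) = -24249*(-1/33453) = 137/189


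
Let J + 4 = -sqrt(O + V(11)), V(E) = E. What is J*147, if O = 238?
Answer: -588 - 147*sqrt(249) ≈ -2907.6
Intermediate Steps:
J = -4 - sqrt(249) (J = -4 - sqrt(238 + 11) = -4 - sqrt(249) ≈ -19.780)
J*147 = (-4 - sqrt(249))*147 = -588 - 147*sqrt(249)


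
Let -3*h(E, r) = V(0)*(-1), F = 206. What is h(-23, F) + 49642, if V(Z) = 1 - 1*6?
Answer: 148921/3 ≈ 49640.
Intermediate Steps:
V(Z) = -5 (V(Z) = 1 - 6 = -5)
h(E, r) = -5/3 (h(E, r) = -(-5)*(-1)/3 = -⅓*5 = -5/3)
h(-23, F) + 49642 = -5/3 + 49642 = 148921/3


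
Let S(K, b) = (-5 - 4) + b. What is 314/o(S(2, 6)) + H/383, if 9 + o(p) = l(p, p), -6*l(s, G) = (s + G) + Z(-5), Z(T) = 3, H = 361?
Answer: -234387/6511 ≈ -35.999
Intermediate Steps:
l(s, G) = -½ - G/6 - s/6 (l(s, G) = -((s + G) + 3)/6 = -((G + s) + 3)/6 = -(3 + G + s)/6 = -½ - G/6 - s/6)
S(K, b) = -9 + b
o(p) = -19/2 - p/3 (o(p) = -9 + (-½ - p/6 - p/6) = -9 + (-½ - p/3) = -19/2 - p/3)
314/o(S(2, 6)) + H/383 = 314/(-19/2 - (-9 + 6)/3) + 361/383 = 314/(-19/2 - ⅓*(-3)) + 361*(1/383) = 314/(-19/2 + 1) + 361/383 = 314/(-17/2) + 361/383 = 314*(-2/17) + 361/383 = -628/17 + 361/383 = -234387/6511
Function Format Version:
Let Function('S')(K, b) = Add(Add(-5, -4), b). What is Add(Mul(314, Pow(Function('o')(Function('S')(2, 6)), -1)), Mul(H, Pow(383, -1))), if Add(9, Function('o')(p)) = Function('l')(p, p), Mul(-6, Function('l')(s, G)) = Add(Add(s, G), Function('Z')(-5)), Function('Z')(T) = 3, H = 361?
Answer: Rational(-234387, 6511) ≈ -35.999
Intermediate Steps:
Function('l')(s, G) = Add(Rational(-1, 2), Mul(Rational(-1, 6), G), Mul(Rational(-1, 6), s)) (Function('l')(s, G) = Mul(Rational(-1, 6), Add(Add(s, G), 3)) = Mul(Rational(-1, 6), Add(Add(G, s), 3)) = Mul(Rational(-1, 6), Add(3, G, s)) = Add(Rational(-1, 2), Mul(Rational(-1, 6), G), Mul(Rational(-1, 6), s)))
Function('S')(K, b) = Add(-9, b)
Function('o')(p) = Add(Rational(-19, 2), Mul(Rational(-1, 3), p)) (Function('o')(p) = Add(-9, Add(Rational(-1, 2), Mul(Rational(-1, 6), p), Mul(Rational(-1, 6), p))) = Add(-9, Add(Rational(-1, 2), Mul(Rational(-1, 3), p))) = Add(Rational(-19, 2), Mul(Rational(-1, 3), p)))
Add(Mul(314, Pow(Function('o')(Function('S')(2, 6)), -1)), Mul(H, Pow(383, -1))) = Add(Mul(314, Pow(Add(Rational(-19, 2), Mul(Rational(-1, 3), Add(-9, 6))), -1)), Mul(361, Pow(383, -1))) = Add(Mul(314, Pow(Add(Rational(-19, 2), Mul(Rational(-1, 3), -3)), -1)), Mul(361, Rational(1, 383))) = Add(Mul(314, Pow(Add(Rational(-19, 2), 1), -1)), Rational(361, 383)) = Add(Mul(314, Pow(Rational(-17, 2), -1)), Rational(361, 383)) = Add(Mul(314, Rational(-2, 17)), Rational(361, 383)) = Add(Rational(-628, 17), Rational(361, 383)) = Rational(-234387, 6511)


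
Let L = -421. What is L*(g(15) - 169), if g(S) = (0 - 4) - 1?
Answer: 73254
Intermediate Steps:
g(S) = -5 (g(S) = -4 - 1 = -5)
L*(g(15) - 169) = -421*(-5 - 169) = -421*(-174) = 73254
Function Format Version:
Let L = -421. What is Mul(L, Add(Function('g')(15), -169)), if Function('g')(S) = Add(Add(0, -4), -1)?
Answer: 73254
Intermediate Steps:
Function('g')(S) = -5 (Function('g')(S) = Add(-4, -1) = -5)
Mul(L, Add(Function('g')(15), -169)) = Mul(-421, Add(-5, -169)) = Mul(-421, -174) = 73254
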